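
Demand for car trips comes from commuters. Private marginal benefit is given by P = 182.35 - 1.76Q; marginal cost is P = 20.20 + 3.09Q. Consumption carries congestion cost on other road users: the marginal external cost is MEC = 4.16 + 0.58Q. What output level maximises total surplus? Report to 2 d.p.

Social marginal benefit = demand − MEC = 178.19 - 2.34Q.
Set SMB = MC: 178.19 - 2.34Q = 20.20 + 3.09Q → Q* = 29.0958.

Q* = 29.10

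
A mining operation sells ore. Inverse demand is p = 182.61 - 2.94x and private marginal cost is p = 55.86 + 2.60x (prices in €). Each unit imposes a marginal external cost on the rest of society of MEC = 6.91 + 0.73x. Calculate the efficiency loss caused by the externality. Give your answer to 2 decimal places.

DWL = €44.46

Market equilibrium (private): 55.86 + 2.60x = 182.61 - 2.94x → x_m = 22.8791.
Social marginal cost = private MC + MEC = 62.77 + 3.33x.
Set SMC = demand: 62.77 + 3.33x = 182.61 - 2.94x → x* = 19.1132.
The loss is the area between SMC and demand from x* to x_m; with linear curves that's a triangle of height MEC(x_m).
DWL = ½ × 3.7659 × 23.6117 = 44.4597.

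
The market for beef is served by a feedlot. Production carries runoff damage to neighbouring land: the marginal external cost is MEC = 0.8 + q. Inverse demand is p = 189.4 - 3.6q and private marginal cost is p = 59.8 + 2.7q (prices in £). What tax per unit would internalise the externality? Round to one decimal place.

Social marginal cost = private MC + MEC = 60.6 + 3.7q.
Set SMC = demand: 60.6 + 3.7q = 189.4 - 3.6q → q* = 17.6438.
The Pigouvian tax equals MEC at q*: 0.8 + 1.0×17.6438 = 18.4438.

tax = £18.4 per unit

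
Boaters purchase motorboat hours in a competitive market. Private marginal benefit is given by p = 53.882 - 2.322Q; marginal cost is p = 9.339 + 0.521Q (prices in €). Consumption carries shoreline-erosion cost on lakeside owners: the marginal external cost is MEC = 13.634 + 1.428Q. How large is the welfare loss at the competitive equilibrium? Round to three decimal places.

Market equilibrium (private): 9.339 + 0.521Q = 53.882 - 2.322Q → Q_m = 15.6676.
Social marginal benefit = demand − MEC = 40.248 - 3.750Q.
Set SMB = MC: 40.248 - 3.750Q = 9.339 + 0.521Q → Q* = 7.2369.
Between Q* and Q_m the wedge MC − SMB runs linearly from 0 to MEC(Q_m), so the loss is a triangle.
DWL = ½ × 8.4307 × 36.0073 = 151.7834.

DWL = €151.783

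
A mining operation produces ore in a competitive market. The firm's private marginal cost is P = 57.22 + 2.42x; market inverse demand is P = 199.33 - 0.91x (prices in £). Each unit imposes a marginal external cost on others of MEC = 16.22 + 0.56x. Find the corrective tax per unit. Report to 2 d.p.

Social marginal cost = private MC + MEC = 73.44 + 2.98x.
Set SMC = demand: 73.44 + 2.98x = 199.33 - 0.91x → x* = 32.3625.
The Pigouvian tax equals MEC at x*: 16.22 + 0.56×32.3625 = 34.3430.

tax = £34.34 per unit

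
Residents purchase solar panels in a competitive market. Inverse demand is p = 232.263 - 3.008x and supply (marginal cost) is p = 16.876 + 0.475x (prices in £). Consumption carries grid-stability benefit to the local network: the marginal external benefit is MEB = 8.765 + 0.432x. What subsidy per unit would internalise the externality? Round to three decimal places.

subsidy = £40.503 per unit

Social marginal benefit = demand + MEB = 241.028 - 2.576x.
Set SMB = MC: 241.028 - 2.576x = 16.876 + 0.475x → x* = 73.4684.
The Pigouvian subsidy equals MEB at x*: 8.765 + 0.432×73.4684 = 40.5033.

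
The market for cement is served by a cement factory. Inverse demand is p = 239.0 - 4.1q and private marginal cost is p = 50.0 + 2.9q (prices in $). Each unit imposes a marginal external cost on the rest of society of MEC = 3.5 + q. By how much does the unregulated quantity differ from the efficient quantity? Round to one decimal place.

Market equilibrium (private): 50.0 + 2.9q = 239.0 - 4.1q → q_m = 27.0000.
Social marginal cost = private MC + MEC = 53.5 + 3.9q.
Set SMC = demand: 53.5 + 3.9q = 239.0 - 4.1q → q* = 23.1875.
Gap = |27.0000 − 23.1875| = 3.8125.

3.8 units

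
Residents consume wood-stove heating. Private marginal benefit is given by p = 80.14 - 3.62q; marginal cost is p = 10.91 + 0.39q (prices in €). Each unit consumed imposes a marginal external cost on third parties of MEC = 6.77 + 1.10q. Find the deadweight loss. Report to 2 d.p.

DWL = €64.93

Market equilibrium (private): 10.91 + 0.39q = 80.14 - 3.62q → q_m = 17.2643.
Social marginal benefit = demand − MEC = 73.37 - 4.72q.
Set SMB = MC: 73.37 - 4.72q = 10.91 + 0.39q → q* = 12.2231.
Between q* and q_m the wedge MC − SMB runs linearly from 0 to MEC(q_m), so the loss is a triangle.
DWL = ½ × 5.0412 × 25.7608 = 64.9327.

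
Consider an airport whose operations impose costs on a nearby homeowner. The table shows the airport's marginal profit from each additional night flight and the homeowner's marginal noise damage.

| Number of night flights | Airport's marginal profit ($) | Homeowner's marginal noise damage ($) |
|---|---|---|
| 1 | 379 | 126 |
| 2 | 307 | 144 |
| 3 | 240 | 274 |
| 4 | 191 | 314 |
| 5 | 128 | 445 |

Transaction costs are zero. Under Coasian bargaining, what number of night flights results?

2

Bargaining reaches the level where marginal profit last exceeds marginal noise damage.
That holds through level 2 (307 ≥ 144) but not at 3 (240 < 274).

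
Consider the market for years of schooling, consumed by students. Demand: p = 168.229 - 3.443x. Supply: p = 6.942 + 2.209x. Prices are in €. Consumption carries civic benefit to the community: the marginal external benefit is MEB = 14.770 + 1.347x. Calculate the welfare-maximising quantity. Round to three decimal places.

Social marginal benefit = demand + MEB = 182.999 - 2.096x.
Set SMB = MC: 182.999 - 2.096x = 6.942 + 2.209x → x* = 40.8959.

x* = 40.896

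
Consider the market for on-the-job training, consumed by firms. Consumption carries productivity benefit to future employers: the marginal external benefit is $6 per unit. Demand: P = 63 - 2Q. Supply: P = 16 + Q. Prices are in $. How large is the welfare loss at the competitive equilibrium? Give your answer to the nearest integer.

Market equilibrium (private): 16 + Q = 63 - 2Q → Q_m = 15.6667.
Social marginal benefit = demand + MEB = 69 - 2Q.
Set SMB = MC: 69 - 2Q = 16 + Q → Q* = 17.6667.
Between Q* and Q_m the wedge SMB − MC runs linearly from 0 to MEB(Q_m), so the loss is a triangle.
DWL = ½ × 2.0000 × 6.0000 = 6.0000.

DWL = $6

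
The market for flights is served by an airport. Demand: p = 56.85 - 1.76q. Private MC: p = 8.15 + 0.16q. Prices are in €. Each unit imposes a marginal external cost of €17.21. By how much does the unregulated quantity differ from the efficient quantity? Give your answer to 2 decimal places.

8.96 units

Market equilibrium (private): 8.15 + 0.16q = 56.85 - 1.76q → q_m = 25.3646.
Social marginal cost = private MC + MEC = 25.36 + 0.16q.
Set SMC = demand: 25.36 + 0.16q = 56.85 - 1.76q → q* = 16.4010.
Gap = |25.3646 − 16.4010| = 8.9636.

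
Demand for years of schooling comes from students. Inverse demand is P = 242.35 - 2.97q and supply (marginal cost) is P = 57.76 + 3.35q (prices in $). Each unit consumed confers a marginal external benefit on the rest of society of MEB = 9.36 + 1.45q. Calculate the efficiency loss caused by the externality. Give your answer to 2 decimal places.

Market equilibrium (private): 57.76 + 3.35q = 242.35 - 2.97q → q_m = 29.2073.
Social marginal benefit = demand + MEB = 251.71 - 1.52q.
Set SMB = MC: 251.71 - 1.52q = 57.76 + 3.35q → q* = 39.8255.
The loss is the area between SMB and MC from q* to q_m; with linear curves that's a triangle of height MEB(q_m).
DWL = ½ × 10.6182 × 51.7106 = 274.5367.

DWL = $274.54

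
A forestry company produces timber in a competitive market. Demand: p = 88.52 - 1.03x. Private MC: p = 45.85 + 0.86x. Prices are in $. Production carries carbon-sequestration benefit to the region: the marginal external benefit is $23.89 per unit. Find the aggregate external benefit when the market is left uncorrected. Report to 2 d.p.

Market equilibrium (private): 45.85 + 0.86x = 88.52 - 1.03x → x_m = 22.5767.
Total external benefit = MEB × x_m = 23.89 × 22.5767 = 539.3574.

$539.36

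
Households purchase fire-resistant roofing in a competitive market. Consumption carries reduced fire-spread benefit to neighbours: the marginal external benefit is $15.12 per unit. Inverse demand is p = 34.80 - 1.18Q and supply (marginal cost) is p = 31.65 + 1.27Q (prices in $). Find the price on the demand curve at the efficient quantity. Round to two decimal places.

P = $26.00

Social marginal benefit = demand + MEB = 49.92 - 1.18Q.
Set SMB = MC: 49.92 - 1.18Q = 31.65 + 1.27Q → Q* = 7.4571.
Consumer price on the demand curve at Q*: 34.80 − 1.18×7.4571 = 26.0006.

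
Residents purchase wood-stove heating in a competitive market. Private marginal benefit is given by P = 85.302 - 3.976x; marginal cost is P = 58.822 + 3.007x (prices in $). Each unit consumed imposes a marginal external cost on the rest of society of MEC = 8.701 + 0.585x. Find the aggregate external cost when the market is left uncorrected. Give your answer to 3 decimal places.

$37.201

Market equilibrium (private): 58.822 + 3.007x = 85.302 - 3.976x → x_m = 3.7921.
Total external cost = ∫₀^{x_m} (8.701 + 0.585x) dx = 8.701×3.7921 + ½×0.585×3.7921² = 37.2012.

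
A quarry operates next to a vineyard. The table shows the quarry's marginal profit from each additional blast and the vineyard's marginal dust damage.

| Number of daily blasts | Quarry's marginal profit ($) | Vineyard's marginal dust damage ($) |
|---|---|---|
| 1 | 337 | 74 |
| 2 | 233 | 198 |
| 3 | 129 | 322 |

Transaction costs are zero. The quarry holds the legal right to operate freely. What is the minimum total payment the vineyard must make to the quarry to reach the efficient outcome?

$129

Left alone the quarry would choose level 3 (marginal profit stays positive).
Efficient level: k* = 2 (marginal profit ≥ marginal dust damage through 2).
The vineyard must at least cover the quarry's forgone profit from cutting 3→2: 129 = 129.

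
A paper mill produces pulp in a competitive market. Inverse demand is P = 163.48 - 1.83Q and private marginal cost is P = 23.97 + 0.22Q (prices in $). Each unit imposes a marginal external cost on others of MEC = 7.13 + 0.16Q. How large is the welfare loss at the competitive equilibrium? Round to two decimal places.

Market equilibrium (private): 23.97 + 0.22Q = 163.48 - 1.83Q → Q_m = 68.0537.
Social marginal cost = private MC + MEC = 31.10 + 0.38Q.
Set SMC = demand: 31.10 + 0.38Q = 163.48 - 1.83Q → Q* = 59.9005.
The loss is the area between SMC and demand from Q* to Q_m; with linear curves that's a triangle of height MEC(Q_m).
DWL = ½ × 8.1532 × 18.0186 = 73.4546.

DWL = $73.45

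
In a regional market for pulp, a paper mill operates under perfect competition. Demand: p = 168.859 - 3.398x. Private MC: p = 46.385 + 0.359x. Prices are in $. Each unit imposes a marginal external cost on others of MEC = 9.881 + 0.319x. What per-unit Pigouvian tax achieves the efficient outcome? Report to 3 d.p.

Social marginal cost = private MC + MEC = 56.266 + 0.678x.
Set SMC = demand: 56.266 + 0.678x = 168.859 - 3.398x → x* = 27.6234.
The Pigouvian tax equals MEC at x*: 9.881 + 0.319×27.6234 = 18.6929.

tax = $18.693 per unit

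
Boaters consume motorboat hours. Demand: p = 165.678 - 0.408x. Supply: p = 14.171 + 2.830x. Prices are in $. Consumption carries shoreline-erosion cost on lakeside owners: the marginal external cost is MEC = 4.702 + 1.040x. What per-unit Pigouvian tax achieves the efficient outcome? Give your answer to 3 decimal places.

tax = $40.391 per unit

Social marginal benefit = demand − MEC = 160.976 - 1.448x.
Set SMB = MC: 160.976 - 1.448x = 14.171 + 2.830x → x* = 34.3163.
The Pigouvian tax equals MEC at x*: 4.702 + 1.040×34.3163 = 40.3910.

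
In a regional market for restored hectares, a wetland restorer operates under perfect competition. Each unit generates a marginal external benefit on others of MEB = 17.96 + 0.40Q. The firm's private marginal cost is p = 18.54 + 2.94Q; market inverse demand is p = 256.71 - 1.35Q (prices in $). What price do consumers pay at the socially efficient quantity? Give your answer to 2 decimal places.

P = $167.82

Social marginal cost = private MC − MEB = 0.58 + 2.54Q.
Set SMC = demand: 0.58 + 2.54Q = 256.71 - 1.35Q → Q* = 65.8432.
Consumer price on the demand curve at Q*: 256.71 − 1.35×65.8432 = 167.8217.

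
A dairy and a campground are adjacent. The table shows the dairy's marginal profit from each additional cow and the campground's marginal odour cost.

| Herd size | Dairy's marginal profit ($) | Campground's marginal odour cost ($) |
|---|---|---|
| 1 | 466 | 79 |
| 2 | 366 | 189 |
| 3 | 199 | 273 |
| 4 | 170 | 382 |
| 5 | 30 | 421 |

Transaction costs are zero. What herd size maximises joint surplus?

2

Bargaining reaches the level where marginal profit last exceeds marginal odour cost.
That holds through level 2 (366 ≥ 189) but not at 3 (199 < 273).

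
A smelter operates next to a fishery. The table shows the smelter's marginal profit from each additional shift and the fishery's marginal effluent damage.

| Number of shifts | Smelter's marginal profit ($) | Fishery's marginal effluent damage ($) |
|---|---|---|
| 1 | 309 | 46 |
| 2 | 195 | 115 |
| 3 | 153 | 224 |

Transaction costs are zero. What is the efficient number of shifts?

2

Bargaining reaches the level where marginal profit last exceeds marginal effluent damage.
That holds through level 2 (195 ≥ 115) but not at 3 (153 < 224).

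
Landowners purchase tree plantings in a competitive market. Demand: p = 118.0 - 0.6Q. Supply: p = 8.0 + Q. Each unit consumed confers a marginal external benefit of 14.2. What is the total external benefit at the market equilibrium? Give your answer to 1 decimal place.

976.3

Market equilibrium (private): 8.0 + Q = 118.0 - 0.6Q → Q_m = 68.7500.
Total external benefit = MEB × Q_m = 14.2 × 68.7500 = 976.2500.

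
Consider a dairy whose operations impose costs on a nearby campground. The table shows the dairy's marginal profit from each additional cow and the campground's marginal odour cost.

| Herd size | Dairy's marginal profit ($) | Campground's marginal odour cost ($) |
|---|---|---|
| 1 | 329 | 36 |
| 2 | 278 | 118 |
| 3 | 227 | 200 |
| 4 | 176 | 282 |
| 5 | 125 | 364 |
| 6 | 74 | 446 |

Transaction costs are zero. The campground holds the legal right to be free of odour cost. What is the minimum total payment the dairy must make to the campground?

Efficient level: marginal profit ≥ marginal odour cost through level 3, so k* = 3.
With the campground holding the right, the dairy must at least compensate total damage at k*: 36 + 118 + 200 = 354.

$354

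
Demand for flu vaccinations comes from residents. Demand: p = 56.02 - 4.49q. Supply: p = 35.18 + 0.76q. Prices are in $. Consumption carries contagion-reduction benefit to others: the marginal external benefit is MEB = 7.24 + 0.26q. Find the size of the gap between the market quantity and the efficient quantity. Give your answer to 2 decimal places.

1.66 units

Market equilibrium (private): 35.18 + 0.76q = 56.02 - 4.49q → q_m = 3.9695.
Social marginal benefit = demand + MEB = 63.26 - 4.23q.
Set SMB = MC: 63.26 - 4.23q = 35.18 + 0.76q → q* = 5.6273.
Gap = |3.9695 − 5.6273| = 1.6578.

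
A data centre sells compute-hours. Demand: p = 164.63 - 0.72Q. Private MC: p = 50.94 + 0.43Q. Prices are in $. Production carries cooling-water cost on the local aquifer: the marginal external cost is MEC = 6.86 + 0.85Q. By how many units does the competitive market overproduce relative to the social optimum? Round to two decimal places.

Market equilibrium (private): 50.94 + 0.43Q = 164.63 - 0.72Q → Q_m = 98.8609.
Social marginal cost = private MC + MEC = 57.80 + 1.28Q.
Set SMC = demand: 57.80 + 1.28Q = 164.63 - 0.72Q → Q* = 53.4150.
Gap = |98.8609 − 53.4150| = 45.4459.

45.45 units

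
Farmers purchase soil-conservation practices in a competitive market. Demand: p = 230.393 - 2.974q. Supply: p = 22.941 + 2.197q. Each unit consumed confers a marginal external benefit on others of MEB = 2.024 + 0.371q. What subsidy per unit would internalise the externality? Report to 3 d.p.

Social marginal benefit = demand + MEB = 232.417 - 2.603q.
Set SMB = MC: 232.417 - 2.603q = 22.941 + 2.197q → q* = 43.6408.
The Pigouvian subsidy equals MEB at q*: 2.024 + 0.371×43.6408 = 18.2147.

subsidy = 18.215 per unit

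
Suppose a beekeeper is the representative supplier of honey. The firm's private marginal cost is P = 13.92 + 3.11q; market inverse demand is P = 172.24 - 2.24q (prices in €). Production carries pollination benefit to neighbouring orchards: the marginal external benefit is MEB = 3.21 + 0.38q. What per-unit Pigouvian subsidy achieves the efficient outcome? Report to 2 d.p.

subsidy = €15.56 per unit

Social marginal cost = private MC − MEB = 10.71 + 2.73q.
Set SMC = demand: 10.71 + 2.73q = 172.24 - 2.24q → q* = 32.5010.
The Pigouvian subsidy equals MEB at q*: 3.21 + 0.38×32.5010 = 15.5604.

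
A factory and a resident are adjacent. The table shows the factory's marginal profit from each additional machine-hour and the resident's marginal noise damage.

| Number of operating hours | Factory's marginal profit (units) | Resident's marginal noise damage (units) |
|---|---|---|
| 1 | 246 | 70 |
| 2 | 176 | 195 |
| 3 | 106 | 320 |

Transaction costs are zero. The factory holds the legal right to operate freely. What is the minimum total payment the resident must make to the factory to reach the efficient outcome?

Left alone the factory would choose level 3 (marginal profit stays positive).
Efficient level: k* = 1 (marginal profit ≥ marginal noise damage through 1).
The resident must at least cover the factory's forgone profit from cutting 3→1: 176 + 106 = 282.

282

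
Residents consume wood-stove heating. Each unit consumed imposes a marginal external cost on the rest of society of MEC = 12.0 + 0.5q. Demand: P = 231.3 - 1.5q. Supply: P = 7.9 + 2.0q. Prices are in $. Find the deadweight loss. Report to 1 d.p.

Market equilibrium (private): 7.9 + 2.0q = 231.3 - 1.5q → q_m = 63.8286.
Social marginal benefit = demand − MEC = 219.3 - 2.0q.
Set SMB = MC: 219.3 - 2.0q = 7.9 + 2.0q → q* = 52.8500.
The welfare-loss triangle has base |q_m − q*| and height MEC(q_m) (the vertical gap between SMB and MC is zero at q* and MEC at q_m).
DWL = ½ × 10.9786 × 43.9143 = 241.0588.

DWL = $241.1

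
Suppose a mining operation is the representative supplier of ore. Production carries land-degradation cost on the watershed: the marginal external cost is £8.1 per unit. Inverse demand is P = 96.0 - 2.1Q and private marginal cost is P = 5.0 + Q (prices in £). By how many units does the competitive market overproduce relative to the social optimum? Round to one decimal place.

2.6 units

Market equilibrium (private): 5.0 + Q = 96.0 - 2.1Q → Q_m = 29.3548.
Social marginal cost = private MC + MEC = 13.1 + Q.
Set SMC = demand: 13.1 + Q = 96.0 - 2.1Q → Q* = 26.7419.
Gap = |29.3548 − 26.7419| = 2.6129.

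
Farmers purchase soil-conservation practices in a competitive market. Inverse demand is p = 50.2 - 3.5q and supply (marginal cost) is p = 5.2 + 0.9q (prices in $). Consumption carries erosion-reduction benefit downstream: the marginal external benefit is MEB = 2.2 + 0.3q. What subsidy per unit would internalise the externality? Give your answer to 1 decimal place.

Social marginal benefit = demand + MEB = 52.4 - 3.2q.
Set SMB = MC: 52.4 - 3.2q = 5.2 + 0.9q → q* = 11.5122.
The Pigouvian subsidy equals MEB at q*: 2.2 + 0.3×11.5122 = 5.6537.

subsidy = $5.7 per unit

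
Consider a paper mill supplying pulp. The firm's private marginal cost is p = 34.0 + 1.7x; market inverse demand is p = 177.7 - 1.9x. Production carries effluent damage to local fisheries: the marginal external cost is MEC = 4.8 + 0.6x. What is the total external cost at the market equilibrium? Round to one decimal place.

669.6

Market equilibrium (private): 34.0 + 1.7x = 177.7 - 1.9x → x_m = 39.9167.
Total external cost = ∫₀^{x_m} (4.8 + 0.6x) dx = 4.8×39.9167 + ½×0.6×39.9167² = 669.6030.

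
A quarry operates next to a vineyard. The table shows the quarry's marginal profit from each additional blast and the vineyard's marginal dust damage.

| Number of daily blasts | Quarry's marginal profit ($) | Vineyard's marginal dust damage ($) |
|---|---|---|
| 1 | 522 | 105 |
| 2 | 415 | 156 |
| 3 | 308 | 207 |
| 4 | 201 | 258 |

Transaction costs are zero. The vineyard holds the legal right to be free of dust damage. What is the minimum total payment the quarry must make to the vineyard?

$468

Efficient level: marginal profit ≥ marginal dust damage through level 3, so k* = 3.
With the vineyard holding the right, the quarry must at least compensate total damage at k*: 105 + 156 + 207 = 468.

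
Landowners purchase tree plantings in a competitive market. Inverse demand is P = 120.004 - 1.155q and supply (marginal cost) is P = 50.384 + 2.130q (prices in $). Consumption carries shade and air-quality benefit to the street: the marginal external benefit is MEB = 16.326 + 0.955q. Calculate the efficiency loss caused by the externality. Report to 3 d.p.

Market equilibrium (private): 50.384 + 2.130q = 120.004 - 1.155q → q_m = 21.1933.
Social marginal benefit = demand + MEB = 136.330 - 0.200q.
Set SMB = MC: 136.330 - 0.200q = 50.384 + 2.130q → q* = 36.8867.
The loss is the area between SMB and MC from q* to q_m; with linear curves that's a triangle of height MEB(q_m).
DWL = ½ × 15.6934 × 36.5656 = 286.9193.

DWL = $286.919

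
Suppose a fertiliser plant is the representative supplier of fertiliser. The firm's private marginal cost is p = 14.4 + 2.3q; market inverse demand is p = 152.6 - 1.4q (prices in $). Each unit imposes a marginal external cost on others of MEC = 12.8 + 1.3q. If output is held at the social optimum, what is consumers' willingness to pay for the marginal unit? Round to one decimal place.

P = $117.5

Social marginal cost = private MC + MEC = 27.2 + 3.6q.
Set SMC = demand: 27.2 + 3.6q = 152.6 - 1.4q → q* = 25.0800.
Consumer price on the demand curve at q*: 152.6 − 1.4×25.0800 = 117.4880.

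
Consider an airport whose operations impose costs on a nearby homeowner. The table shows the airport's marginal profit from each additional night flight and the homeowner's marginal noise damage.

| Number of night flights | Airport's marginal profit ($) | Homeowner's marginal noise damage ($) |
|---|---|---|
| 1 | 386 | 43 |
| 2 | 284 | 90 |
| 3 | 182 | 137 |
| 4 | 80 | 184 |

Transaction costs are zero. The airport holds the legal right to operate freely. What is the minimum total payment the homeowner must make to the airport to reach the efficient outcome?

$80

Left alone the airport would choose level 4 (marginal profit stays positive).
Efficient level: k* = 3 (marginal profit ≥ marginal noise damage through 3).
The homeowner must at least cover the airport's forgone profit from cutting 4→3: 80 = 80.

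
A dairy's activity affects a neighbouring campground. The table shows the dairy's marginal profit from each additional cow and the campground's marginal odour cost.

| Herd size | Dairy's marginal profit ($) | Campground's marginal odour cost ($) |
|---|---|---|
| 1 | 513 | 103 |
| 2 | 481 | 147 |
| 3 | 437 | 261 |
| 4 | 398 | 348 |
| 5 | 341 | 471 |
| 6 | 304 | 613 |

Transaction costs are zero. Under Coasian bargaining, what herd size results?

Bargaining reaches the level where marginal profit last exceeds marginal odour cost.
That holds through level 4 (398 ≥ 348) but not at 5 (341 < 471).

4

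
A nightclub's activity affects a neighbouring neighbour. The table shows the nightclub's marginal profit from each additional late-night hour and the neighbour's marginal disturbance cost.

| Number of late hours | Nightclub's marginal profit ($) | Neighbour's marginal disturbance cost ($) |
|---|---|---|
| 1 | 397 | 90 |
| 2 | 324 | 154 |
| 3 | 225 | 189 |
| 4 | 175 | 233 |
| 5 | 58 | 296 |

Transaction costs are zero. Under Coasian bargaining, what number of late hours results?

3

Bargaining reaches the level where marginal profit last exceeds marginal disturbance cost.
That holds through level 3 (225 ≥ 189) but not at 4 (175 < 233).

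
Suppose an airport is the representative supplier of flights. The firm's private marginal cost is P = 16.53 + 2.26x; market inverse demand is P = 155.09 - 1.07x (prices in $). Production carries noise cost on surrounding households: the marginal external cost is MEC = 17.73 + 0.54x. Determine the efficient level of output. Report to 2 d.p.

x* = 31.22

Social marginal cost = private MC + MEC = 34.26 + 2.80x.
Set SMC = demand: 34.26 + 2.80x = 155.09 - 1.07x → x* = 31.2222.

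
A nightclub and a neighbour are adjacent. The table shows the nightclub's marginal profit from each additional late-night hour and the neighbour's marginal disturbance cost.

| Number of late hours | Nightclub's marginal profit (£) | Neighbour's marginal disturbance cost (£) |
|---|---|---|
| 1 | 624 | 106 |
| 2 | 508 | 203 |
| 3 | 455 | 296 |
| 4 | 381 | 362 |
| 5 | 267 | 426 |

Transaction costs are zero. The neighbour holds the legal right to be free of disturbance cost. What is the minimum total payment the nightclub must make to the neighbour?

£967

Efficient level: marginal profit ≥ marginal disturbance cost through level 4, so k* = 4.
With the neighbour holding the right, the nightclub must at least compensate total damage at k*: 106 + 203 + 296 + 362 = 967.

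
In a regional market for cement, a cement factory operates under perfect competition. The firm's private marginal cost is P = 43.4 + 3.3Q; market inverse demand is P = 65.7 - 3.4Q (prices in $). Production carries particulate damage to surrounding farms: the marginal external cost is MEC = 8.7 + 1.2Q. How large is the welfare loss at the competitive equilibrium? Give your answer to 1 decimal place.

Market equilibrium (private): 43.4 + 3.3Q = 65.7 - 3.4Q → Q_m = 3.3284.
Social marginal cost = private MC + MEC = 52.1 + 4.5Q.
Set SMC = demand: 52.1 + 4.5Q = 65.7 - 3.4Q → Q* = 1.7215.
The loss is the area between SMC and demand from Q* to Q_m; with linear curves that's a triangle of height MEC(Q_m).
DWL = ½ × 1.6069 × 12.6940 = 10.1990.

DWL = $10.2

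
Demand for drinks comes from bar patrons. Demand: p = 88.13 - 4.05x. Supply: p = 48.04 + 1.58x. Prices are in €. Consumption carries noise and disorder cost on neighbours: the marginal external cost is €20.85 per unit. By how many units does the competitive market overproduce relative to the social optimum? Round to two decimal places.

3.70 units

Market equilibrium (private): 48.04 + 1.58x = 88.13 - 4.05x → x_m = 7.1208.
Social marginal benefit = demand − MEC = 67.28 - 4.05x.
Set SMB = MC: 67.28 - 4.05x = 48.04 + 1.58x → x* = 3.4174.
Gap = |7.1208 − 3.4174| = 3.7034.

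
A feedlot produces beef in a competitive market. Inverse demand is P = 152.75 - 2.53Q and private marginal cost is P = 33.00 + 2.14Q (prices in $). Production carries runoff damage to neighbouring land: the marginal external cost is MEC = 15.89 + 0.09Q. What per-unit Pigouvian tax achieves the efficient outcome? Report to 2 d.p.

tax = $17.85 per unit

Social marginal cost = private MC + MEC = 48.89 + 2.23Q.
Set SMC = demand: 48.89 + 2.23Q = 152.75 - 2.53Q → Q* = 21.8193.
The Pigouvian tax equals MEC at Q*: 15.89 + 0.09×21.8193 = 17.8537.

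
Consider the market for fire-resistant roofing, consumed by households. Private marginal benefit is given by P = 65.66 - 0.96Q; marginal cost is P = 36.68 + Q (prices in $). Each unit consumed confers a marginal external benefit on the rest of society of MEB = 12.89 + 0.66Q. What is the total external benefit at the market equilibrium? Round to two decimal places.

$262.73

Market equilibrium (private): 36.68 + Q = 65.66 - 0.96Q → Q_m = 14.7857.
Total external benefit = ∫₀^{Q_m} (12.89 + 0.66Q) dQ = 12.89×14.7857 + ½×0.66×14.7857² = 262.7313.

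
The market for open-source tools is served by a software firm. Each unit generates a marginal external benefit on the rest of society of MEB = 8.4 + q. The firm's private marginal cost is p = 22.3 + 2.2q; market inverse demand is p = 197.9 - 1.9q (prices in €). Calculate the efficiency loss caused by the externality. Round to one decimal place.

Market equilibrium (private): 22.3 + 2.2q = 197.9 - 1.9q → q_m = 42.8293.
Social marginal cost = private MC − MEB = 13.9 + 1.2q.
Set SMC = demand: 13.9 + 1.2q = 197.9 - 1.9q → q* = 59.3548.
Between q* and q_m the wedge demand − SMC runs linearly from 0 to MEB(q_m), so the loss is a triangle.
DWL = ½ × 16.5255 × 51.2293 = 423.2949.

DWL = €423.3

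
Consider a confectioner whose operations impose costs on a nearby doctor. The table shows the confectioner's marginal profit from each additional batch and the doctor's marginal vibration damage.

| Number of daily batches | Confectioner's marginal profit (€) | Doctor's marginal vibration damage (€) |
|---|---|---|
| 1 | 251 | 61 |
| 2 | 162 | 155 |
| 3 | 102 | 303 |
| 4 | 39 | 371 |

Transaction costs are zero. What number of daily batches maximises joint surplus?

Bargaining reaches the level where marginal profit last exceeds marginal vibration damage.
That holds through level 2 (162 ≥ 155) but not at 3 (102 < 303).

2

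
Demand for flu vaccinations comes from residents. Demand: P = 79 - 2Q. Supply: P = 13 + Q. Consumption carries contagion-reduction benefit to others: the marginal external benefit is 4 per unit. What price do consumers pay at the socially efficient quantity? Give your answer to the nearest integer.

Social marginal benefit = demand + MEB = 83 - 2Q.
Set SMB = MC: 83 - 2Q = 13 + Q → Q* = 23.3333.
Consumer price on the demand curve at Q*: 79 − 2×23.3333 = 32.3334.

P = 32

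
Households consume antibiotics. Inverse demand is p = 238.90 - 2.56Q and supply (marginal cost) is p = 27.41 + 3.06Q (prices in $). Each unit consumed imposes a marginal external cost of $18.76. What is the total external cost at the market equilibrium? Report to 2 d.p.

$705.97

Market equilibrium (private): 27.41 + 3.06Q = 238.90 - 2.56Q → Q_m = 37.6317.
Total external cost = MEC × Q_m = 18.76 × 37.6317 = 705.9707.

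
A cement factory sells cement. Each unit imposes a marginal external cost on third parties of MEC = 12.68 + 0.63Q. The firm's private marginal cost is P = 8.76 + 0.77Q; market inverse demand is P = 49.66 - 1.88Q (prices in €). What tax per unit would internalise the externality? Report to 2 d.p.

Social marginal cost = private MC + MEC = 21.44 + 1.40Q.
Set SMC = demand: 21.44 + 1.40Q = 49.66 - 1.88Q → Q* = 8.6037.
The Pigouvian tax equals MEC at Q*: 12.68 + 0.63×8.6037 = 18.1003.

tax = €18.10 per unit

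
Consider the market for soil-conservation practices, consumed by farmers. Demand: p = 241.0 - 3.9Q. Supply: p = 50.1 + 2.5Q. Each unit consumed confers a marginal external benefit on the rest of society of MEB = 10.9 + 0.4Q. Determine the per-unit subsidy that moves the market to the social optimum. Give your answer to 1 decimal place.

subsidy = 24.4 per unit

Social marginal benefit = demand + MEB = 251.9 - 3.5Q.
Set SMB = MC: 251.9 - 3.5Q = 50.1 + 2.5Q → Q* = 33.6333.
The Pigouvian subsidy equals MEB at Q*: 10.9 + 0.4×33.6333 = 24.3533.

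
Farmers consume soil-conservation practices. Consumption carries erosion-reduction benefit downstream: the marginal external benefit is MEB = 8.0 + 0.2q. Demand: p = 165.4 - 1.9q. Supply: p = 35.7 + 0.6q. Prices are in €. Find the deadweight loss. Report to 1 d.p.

DWL = €73.4

Market equilibrium (private): 35.7 + 0.6q = 165.4 - 1.9q → q_m = 51.8800.
Social marginal benefit = demand + MEB = 173.4 - 1.7q.
Set SMB = MC: 173.4 - 1.7q = 35.7 + 0.6q → q* = 59.8696.
The welfare-loss triangle has base |q_m − q*| and height MEB(q_m) (the vertical gap between SMB and MC is zero at q* and MEB at q_m).
DWL = ½ × 7.9896 × 18.3760 = 73.4084.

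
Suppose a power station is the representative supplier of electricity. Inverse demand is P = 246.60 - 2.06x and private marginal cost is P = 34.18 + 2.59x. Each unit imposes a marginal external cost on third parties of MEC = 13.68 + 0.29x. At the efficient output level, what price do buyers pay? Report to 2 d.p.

Social marginal cost = private MC + MEC = 47.86 + 2.88x.
Set SMC = demand: 47.86 + 2.88x = 246.60 - 2.06x → x* = 40.2308.
Consumer price on the demand curve at x*: 246.60 − 2.06×40.2308 = 163.7246.

P = 163.72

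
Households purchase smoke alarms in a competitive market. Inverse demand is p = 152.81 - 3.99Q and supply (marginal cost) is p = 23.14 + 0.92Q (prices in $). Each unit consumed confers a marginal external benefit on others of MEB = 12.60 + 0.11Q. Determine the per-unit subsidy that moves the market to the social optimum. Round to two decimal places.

subsidy = $15.86 per unit

Social marginal benefit = demand + MEB = 165.41 - 3.88Q.
Set SMB = MC: 165.41 - 3.88Q = 23.14 + 0.92Q → Q* = 29.6396.
The Pigouvian subsidy equals MEB at Q*: 12.60 + 0.11×29.6396 = 15.8604.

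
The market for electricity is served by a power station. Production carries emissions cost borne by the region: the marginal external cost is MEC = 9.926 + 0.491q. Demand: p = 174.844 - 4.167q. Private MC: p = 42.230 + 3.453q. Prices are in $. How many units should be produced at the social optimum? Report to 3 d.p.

q* = 15.126

Social marginal cost = private MC + MEC = 52.156 + 3.944q.
Set SMC = demand: 52.156 + 3.944q = 174.844 - 4.167q → q* = 15.1261.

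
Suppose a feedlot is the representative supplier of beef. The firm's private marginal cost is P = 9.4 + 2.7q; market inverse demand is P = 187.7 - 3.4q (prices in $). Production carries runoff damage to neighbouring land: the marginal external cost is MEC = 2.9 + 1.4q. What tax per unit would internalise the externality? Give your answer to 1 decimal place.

Social marginal cost = private MC + MEC = 12.3 + 4.1q.
Set SMC = demand: 12.3 + 4.1q = 187.7 - 3.4q → q* = 23.3867.
The Pigouvian tax equals MEC at q*: 2.9 + 1.4×23.3867 = 35.6414.

tax = $35.6 per unit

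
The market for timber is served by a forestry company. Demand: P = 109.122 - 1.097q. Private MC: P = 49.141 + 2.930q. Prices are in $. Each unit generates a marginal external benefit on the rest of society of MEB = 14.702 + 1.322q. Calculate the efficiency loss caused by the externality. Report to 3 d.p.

Market equilibrium (private): 49.141 + 2.930q = 109.122 - 1.097q → q_m = 14.8947.
Social marginal cost = private MC − MEB = 34.439 + 1.608q.
Set SMC = demand: 34.439 + 1.608q = 109.122 - 1.097q → q* = 27.6092.
The welfare-loss triangle has base |q_m − q*| and height MEB(q_m) (the vertical gap between SMC and demand is zero at q* and MEB at q_m).
DWL = ½ × 12.7145 × 34.3928 = 218.6436.

DWL = $218.644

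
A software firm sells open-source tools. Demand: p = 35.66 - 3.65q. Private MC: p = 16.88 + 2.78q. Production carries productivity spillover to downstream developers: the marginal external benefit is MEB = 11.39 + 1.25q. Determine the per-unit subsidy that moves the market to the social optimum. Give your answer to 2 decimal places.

subsidy = 18.67 per unit

Social marginal cost = private MC − MEB = 5.49 + 1.53q.
Set SMC = demand: 5.49 + 1.53q = 35.66 - 3.65q → q* = 5.8243.
The Pigouvian subsidy equals MEB at q*: 11.39 + 1.25×5.8243 = 18.6704.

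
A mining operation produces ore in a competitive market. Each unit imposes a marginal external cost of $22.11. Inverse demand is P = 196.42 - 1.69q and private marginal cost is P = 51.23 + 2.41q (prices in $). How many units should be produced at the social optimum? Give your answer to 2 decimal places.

q* = 30.02

Social marginal cost = private MC + MEC = 73.34 + 2.41q.
Set SMC = demand: 73.34 + 2.41q = 196.42 - 1.69q → q* = 30.0195.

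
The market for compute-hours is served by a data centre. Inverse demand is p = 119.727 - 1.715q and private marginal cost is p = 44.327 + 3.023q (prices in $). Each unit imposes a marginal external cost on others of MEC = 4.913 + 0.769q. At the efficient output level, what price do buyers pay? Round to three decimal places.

P = $97.776

Social marginal cost = private MC + MEC = 49.240 + 3.792q.
Set SMC = demand: 49.240 + 3.792q = 119.727 - 1.715q → q* = 12.7995.
Consumer price on the demand curve at q*: 119.727 − 1.715×12.7995 = 97.7759.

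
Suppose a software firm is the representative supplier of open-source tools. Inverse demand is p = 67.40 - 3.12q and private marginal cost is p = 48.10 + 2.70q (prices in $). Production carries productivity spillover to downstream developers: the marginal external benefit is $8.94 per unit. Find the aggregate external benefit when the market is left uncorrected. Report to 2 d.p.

Market equilibrium (private): 48.10 + 2.70q = 67.40 - 3.12q → q_m = 3.3162.
Total external benefit = MEB × q_m = 8.94 × 3.3162 = 29.6468.

$29.65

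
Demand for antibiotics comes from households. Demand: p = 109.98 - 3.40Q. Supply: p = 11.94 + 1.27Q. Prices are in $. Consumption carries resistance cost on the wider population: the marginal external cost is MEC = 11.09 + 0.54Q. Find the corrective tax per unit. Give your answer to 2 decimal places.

tax = $20.10 per unit

Social marginal benefit = demand − MEC = 98.89 - 3.94Q.
Set SMB = MC: 98.89 - 3.94Q = 11.94 + 1.27Q → Q* = 16.6891.
The Pigouvian tax equals MEC at Q*: 11.09 + 0.54×16.6891 = 20.1021.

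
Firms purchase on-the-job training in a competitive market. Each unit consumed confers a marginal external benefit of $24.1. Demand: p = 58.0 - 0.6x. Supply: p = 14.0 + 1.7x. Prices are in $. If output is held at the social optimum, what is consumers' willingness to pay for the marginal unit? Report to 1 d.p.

Social marginal benefit = demand + MEB = 82.1 - 0.6x.
Set SMB = MC: 82.1 - 0.6x = 14.0 + 1.7x → x* = 29.6087.
Consumer price on the demand curve at x*: 58.0 − 0.6×29.6087 = 40.2348.

P = $40.2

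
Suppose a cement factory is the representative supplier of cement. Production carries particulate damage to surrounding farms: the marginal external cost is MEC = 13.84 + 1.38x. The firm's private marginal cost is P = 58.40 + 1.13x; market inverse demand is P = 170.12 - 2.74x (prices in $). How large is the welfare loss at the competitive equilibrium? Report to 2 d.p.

DWL = $274.41

Market equilibrium (private): 58.40 + 1.13x = 170.12 - 2.74x → x_m = 28.8682.
Social marginal cost = private MC + MEC = 72.24 + 2.51x.
Set SMC = demand: 72.24 + 2.51x = 170.12 - 2.74x → x* = 18.6438.
The loss is the area between SMC and demand from x* to x_m; with linear curves that's a triangle of height MEC(x_m).
DWL = ½ × 10.2244 × 53.6781 = 274.4132.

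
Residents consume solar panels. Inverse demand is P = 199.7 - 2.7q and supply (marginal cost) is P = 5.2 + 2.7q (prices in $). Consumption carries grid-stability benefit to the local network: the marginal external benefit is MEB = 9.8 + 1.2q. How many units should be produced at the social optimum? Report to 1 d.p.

q* = 48.6

Social marginal benefit = demand + MEB = 209.5 - 1.5q.
Set SMB = MC: 209.5 - 1.5q = 5.2 + 2.7q → q* = 48.6429.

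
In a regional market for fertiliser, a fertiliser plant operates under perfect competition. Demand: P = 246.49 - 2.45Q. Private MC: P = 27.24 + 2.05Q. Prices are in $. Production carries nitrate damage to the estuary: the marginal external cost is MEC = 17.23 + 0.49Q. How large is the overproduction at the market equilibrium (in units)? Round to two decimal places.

Market equilibrium (private): 27.24 + 2.05Q = 246.49 - 2.45Q → Q_m = 48.7222.
Social marginal cost = private MC + MEC = 44.47 + 2.54Q.
Set SMC = demand: 44.47 + 2.54Q = 246.49 - 2.45Q → Q* = 40.4850.
Gap = |48.7222 − 40.4850| = 8.2372.

8.24 units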